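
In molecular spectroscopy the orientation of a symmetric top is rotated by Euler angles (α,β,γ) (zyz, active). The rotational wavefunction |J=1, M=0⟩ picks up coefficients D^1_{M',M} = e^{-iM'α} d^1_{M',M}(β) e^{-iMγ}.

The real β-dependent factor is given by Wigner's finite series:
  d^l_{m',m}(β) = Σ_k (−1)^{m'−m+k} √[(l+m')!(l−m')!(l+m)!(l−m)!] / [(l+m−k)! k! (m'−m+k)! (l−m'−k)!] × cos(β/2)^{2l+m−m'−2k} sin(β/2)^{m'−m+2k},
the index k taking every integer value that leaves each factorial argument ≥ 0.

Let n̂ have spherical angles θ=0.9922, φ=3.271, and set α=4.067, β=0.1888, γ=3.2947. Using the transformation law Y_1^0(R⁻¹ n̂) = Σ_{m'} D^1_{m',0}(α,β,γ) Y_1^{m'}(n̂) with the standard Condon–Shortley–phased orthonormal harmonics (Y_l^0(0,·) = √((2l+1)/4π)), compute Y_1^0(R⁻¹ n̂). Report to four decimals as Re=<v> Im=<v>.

Re=0.3162 Im=0.0000

Need the full column D^1_{m',0} for m'=−1..1 at α=4.067, β=0.1888, γ=3.2947.
cos(β/2)=0.995548, sin(β/2)=0.094260
d^1_{-1,0}: single k=1 term ⇒ +0.132710;  D = -0.079826-0.106018i
d^1_{0,0}: k∈[0..1] ⇒ +0.991115 -0.008885 = +0.982230;  D = +0.982230+0.000000i
d^1_{1,0}: single k=0 term ⇒ -0.132710;  D = +0.079826-0.106018i
Y_1^{m'}(θ=0.9922,φ=3.271) and Σ D·Y over m':
  (-0.0798-0.1060i)·(-0.2868+0.0373i)  (+0.9822+0.0000i)·(+0.2672+0.0000i)  (+0.0798-0.1060i)·(+0.2868+0.0373i)
Y_1^0(R⁻¹ n̂) = +0.316154+0.000000i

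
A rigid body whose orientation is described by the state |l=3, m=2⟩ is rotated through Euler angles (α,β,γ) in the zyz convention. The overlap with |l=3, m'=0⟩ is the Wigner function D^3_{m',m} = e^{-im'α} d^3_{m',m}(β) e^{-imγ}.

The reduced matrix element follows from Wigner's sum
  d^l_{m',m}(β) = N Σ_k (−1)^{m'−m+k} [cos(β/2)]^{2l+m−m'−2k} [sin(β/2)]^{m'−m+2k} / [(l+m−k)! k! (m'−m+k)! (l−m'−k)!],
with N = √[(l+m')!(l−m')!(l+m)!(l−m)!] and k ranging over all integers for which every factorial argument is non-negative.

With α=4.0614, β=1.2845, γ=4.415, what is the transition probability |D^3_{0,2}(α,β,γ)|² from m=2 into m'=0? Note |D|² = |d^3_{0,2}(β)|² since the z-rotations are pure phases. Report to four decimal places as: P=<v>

P=0.1266

First d^3_{0,2}(β=1.2845), then the phase factors e^{-i(0)α} and e^{-i(2)γ}:
c=cos(1.2845/2)=0.800750, s=sin(1.2845/2)=0.598999; N=√[6·6·120·1]=65.726707
k: max(0,(2)−(0))=2 … min(3+(2),3−(0))=3
  k=2: (−1)^0·65.7267/(12)·0.8008^4·0.5990^2 = +0.807979
  k=3: (−1)^1·65.7267/(12)·0.8008^2·0.5990^4 = -0.452124
d^3_{0,2}(1.2845) = +0.807979 -0.452124 = +0.355855
|D^3_{0,2}|² = |d^3_{0,2}(β)|² = (+0.355855)² = 0.126633 (the z-rotation phases have unit modulus)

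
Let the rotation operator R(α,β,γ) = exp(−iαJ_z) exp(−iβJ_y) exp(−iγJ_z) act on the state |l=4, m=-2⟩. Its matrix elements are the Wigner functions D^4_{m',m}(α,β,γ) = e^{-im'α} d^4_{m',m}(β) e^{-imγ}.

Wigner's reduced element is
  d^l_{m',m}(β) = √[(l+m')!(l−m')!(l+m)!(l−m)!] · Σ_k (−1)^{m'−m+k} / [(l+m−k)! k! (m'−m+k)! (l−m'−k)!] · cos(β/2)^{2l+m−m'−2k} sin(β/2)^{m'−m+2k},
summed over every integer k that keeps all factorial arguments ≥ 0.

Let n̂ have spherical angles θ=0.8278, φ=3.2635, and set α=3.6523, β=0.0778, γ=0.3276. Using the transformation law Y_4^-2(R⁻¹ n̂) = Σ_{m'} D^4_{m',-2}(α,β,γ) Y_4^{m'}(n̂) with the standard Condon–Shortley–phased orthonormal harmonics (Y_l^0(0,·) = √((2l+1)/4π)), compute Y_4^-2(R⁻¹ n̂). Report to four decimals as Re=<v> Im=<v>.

Need the full column D^4_{m',-2} for m'=−4..4 at α=3.6523, β=0.0778, γ=0.3276.
cos(β/2)=0.999243, sin(β/2)=0.038890
d^4_{-4,-2}: single k=2 term ⇒ +0.007967;  D = -0.007196+0.003419i
d^4_{-3,-2}: k∈[1..2] ⇒ +0.144745 -0.000658 = +0.144087;  D = +0.083312-0.117560i
d^4_{-2,-2}: k∈[0..2] ⇒ +0.993964 -0.018067 +0.000034 = +0.975931;  D = -0.103079+0.970472i
d^4_{-1,-2}: k∈[0..2] ⇒ -0.164125 +0.001243 -0.000001 = -0.162884;  D = +0.064163+0.149714i
d^4_{0,-2}: k∈[0..2] ⇒ +0.014283 -0.000058 +0.000000 = +0.014226;  D = +0.011280+0.008668i
d^4_{1,-2}: k∈[0..2] ⇒ -0.000829 +0.000002 -0.000000 = -0.000827;  D = +0.000818+0.000119i
d^4_{2,-2}: k∈[0..2] ⇒ +0.000034 -0.000000 +0.000000 = +0.000034;  D = +0.000032-0.000012i
d^4_{3,-2}: k∈[0..1] ⇒ -0.000001 +0.000000 = -0.000001;  D = +0.000001-0.000001i
d^4_{4,-2}: single k=0 term ⇒ +0.000000;  D = +0.000000-0.000000i
Y_4^{m'}(θ=0.8278,φ=3.2635) and Σ D·Y over m':
  (-0.0072+0.0034i)·(+0.1150-0.0610i)  (+0.0833-0.1176i)·(-0.3158+0.1209i)  (-0.1031+0.9705i)·(+0.3880-0.0965i)  (+0.0642+0.1497i)·(-0.0476+0.0058i)  (+0.0113+0.0087i)·(-0.3596+0.0000i)  (+0.0008+0.0001i)·(+0.0476+0.0058i)  (+0.0000-0.0000i)·(+0.3880+0.0965i)  (+0.0000-0.0000i)·(+0.3158+0.1209i)  (+0.0000-0.0000i)·(+0.1150+0.0610i)
Y_4^-2(R⁻¹ n̂) = +0.033025+0.424630i

Re=0.0330 Im=0.4246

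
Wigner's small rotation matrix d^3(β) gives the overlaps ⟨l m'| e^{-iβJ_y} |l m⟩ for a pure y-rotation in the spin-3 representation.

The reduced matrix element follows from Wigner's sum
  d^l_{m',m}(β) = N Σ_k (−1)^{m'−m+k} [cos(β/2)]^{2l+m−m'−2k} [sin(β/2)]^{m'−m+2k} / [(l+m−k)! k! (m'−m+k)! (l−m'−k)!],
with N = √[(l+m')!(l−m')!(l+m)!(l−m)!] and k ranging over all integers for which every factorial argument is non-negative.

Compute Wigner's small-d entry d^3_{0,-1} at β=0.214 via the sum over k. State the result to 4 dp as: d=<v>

d=-0.3471

d^3_{0,-1}(β=0.214) via Wigner's sum:
With c≡cos(β/2)=0.994281 and s≡sin(β/2)=0.106796, N=[6·6·2·24]^{1/2}=41.569219
Admissible k: 0..2 (factorial args all ≥0)
  k=0: (−1)^1·41.5692/(12)·0.9943^5·0.1068^1 = -0.359493
  k=1: (−1)^2·41.5692/(4)·0.9943^3·0.1068^3 = +0.012442
  k=2: (−1)^3·41.5692/(12)·0.9943^1·0.1068^5 = -0.000048
d^3_{0,-1}(0.214) = -0.359493 +0.012442 -0.000048 = -0.347099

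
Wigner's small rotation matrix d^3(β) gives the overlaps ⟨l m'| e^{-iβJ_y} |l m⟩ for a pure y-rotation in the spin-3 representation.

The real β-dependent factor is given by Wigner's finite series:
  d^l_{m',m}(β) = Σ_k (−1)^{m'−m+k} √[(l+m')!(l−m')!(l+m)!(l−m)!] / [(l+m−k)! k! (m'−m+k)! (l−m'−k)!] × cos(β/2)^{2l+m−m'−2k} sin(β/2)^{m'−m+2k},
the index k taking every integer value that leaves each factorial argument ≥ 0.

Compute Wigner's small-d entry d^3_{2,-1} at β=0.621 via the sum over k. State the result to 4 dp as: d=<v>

d^3_{2,-1}(β=0.621) via Wigner's sum:
c=cos(0.621/2)=0.952181, s=sin(0.621/2)=0.305535; N=√[120·1·2·24]=75.894664
k: max(0,(-1)−(2))=0 … min(3+(-1),3−(2))=1
  k=0: (−1)^3·75.8947/(12)·0.9522^3·0.3055^3 = -0.155729
  k=1: (−1)^4·75.8947/(24)·0.9522^1·0.3055^5 = +0.008017
d^3_{2,-1}(0.621) = -0.155729 +0.008017 = -0.147712

d=-0.1477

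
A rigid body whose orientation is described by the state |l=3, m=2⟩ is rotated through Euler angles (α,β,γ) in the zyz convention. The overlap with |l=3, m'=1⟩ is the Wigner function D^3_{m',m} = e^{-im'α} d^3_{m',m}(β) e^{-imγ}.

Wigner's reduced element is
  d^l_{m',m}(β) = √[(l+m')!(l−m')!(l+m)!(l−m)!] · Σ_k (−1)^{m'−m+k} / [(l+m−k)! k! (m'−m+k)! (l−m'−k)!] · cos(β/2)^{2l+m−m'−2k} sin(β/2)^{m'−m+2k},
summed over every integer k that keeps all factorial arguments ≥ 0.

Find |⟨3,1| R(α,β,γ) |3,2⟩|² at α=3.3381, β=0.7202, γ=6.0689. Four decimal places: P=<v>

P=0.3285

First d^3_{1,2}(β=0.7202), then the phase factors e^{-i(1)α} and e^{-i(2)γ}:
With c≡cos(β/2)=0.935862 and s≡sin(β/2)=0.352368, N=[24·2·120·1]^{1/2}=75.894664
The bounds max(0,m−m')=1 and min(l+m,l−m')=2 give 2 terms
  k=1: (−1)^0·75.8947/(24)·0.9359^5·0.3524^1 = +0.799934
  k=2: (−1)^1·75.8947/(12)·0.9359^3·0.3524^3 = -0.226806
d^3_{1,2}(0.7202) = +0.799934 -0.226806 = +0.573129
|D^3_{1,2}|² = |d^3_{1,2}(β)|² = (+0.573129)² = 0.328477 (the z-rotation phases have unit modulus)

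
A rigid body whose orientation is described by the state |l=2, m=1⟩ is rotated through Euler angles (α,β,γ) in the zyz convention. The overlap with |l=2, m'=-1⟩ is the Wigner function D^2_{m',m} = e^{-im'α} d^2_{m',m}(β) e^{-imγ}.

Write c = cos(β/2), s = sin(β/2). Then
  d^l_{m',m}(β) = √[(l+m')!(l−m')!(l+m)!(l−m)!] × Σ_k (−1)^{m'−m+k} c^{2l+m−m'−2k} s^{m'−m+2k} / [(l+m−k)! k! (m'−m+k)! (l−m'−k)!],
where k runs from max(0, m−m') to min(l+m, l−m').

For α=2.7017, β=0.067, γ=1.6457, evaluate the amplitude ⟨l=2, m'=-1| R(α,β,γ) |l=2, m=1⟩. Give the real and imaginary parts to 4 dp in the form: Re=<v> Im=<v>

Re=0.0017 Im=0.0029

D^2_{-1,1}(2.7017,0.067,1.6457) = e^{-i·-1·2.7017}·d^2_{-1,1}(0.067)·e^{-i·1·1.6457}. Compute d first:
With c≡cos(β/2)=0.999439 and s≡sin(β/2)=0.033494, N=[1·6·6·1]^{1/2}=6.000000
Admissible k: 2..3 (factorial args all ≥0)
  k=2: (−1)^0·6.0000/(2)·0.9994^2·0.0335^2 = +0.003362
  k=3: (−1)^1·6.0000/(6)·0.9994^0·0.0335^4 = -0.000001
d^2_{-1,1}(0.067) = +0.003362 -0.000001 = +0.003360
Attach z-rotation phases: D = e^{-i(-1)(2.7017)}·(+0.003360)·e^{-i(1)(1.6457)} = +0.001655+0.002925i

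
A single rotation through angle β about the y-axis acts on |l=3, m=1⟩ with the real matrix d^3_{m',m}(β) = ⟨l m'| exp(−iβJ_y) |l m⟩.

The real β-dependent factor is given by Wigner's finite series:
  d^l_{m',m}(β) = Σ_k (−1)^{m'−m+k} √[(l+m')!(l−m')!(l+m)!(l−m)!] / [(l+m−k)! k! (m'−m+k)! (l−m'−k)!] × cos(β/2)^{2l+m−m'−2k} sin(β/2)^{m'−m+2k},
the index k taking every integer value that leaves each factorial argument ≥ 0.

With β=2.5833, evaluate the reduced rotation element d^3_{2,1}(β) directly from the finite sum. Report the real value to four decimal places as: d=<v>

d=0.1127

d^3_{2,1}(β=2.5833) via Wigner's sum:
Half-angle: c=0.275535, s=0.961291. N=√(120·1·24·2)=75.894664
k∈{0,1} keeps every argument non-negative
  k=0: (−1)^1·75.8947/(24)·0.2755^5·0.9613^1 = -0.004828
  k=1: (−1)^2·75.8947/(12)·0.2755^3·0.9613^3 = +0.117524
d^3_{2,1}(2.5833) = -0.004828 +0.117524 = +0.112696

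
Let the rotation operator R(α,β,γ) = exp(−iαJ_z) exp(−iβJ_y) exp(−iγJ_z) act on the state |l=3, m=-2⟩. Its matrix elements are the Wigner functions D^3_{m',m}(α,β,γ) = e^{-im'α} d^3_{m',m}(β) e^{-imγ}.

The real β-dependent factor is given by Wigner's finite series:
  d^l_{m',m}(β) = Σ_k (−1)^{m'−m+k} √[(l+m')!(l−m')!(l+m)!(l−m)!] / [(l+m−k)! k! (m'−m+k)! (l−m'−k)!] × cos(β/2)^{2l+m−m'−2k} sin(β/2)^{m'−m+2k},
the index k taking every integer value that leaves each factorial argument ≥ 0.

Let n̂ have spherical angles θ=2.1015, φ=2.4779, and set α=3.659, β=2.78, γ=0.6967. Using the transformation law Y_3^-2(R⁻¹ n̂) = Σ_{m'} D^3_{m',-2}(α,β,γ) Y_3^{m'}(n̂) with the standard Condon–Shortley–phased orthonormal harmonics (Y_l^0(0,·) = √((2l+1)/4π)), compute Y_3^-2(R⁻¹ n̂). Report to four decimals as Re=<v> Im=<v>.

Re=0.0546 Im=-0.3893

Need the full column D^3_{m',-2} for m'=−3..3 at α=3.659, β=2.78, γ=0.6967.
cos(β/2)=0.179813, sin(β/2)=0.983701
d^3_{-3,-2}: single k=1 term ⇒ +0.000453;  D = +0.000444-0.000088i
d^3_{-2,-2}: k∈[0..1] ⇒ +0.000034 -0.005058 = -0.005024;  D = +0.003799-0.003288i
d^3_{-1,-2}: k∈[0..1] ⇒ -0.000585 +0.035001 = +0.034416;  D = +0.011478-0.032446i
d^3_{0,-2}: k∈[0..1] ⇒ +0.005541 -0.165827 = -0.160286;  D = -0.028285-0.157771i
d^3_{1,-2}: k∈[0..1] ⇒ -0.035001 +0.523765 = +0.488764;  D = -0.312923-0.375458i
d^3_{2,-2}: k∈[0..1] ⇒ +0.151378 -0.906104 = -0.754726;  D = -0.706721-0.264871i
d^3_{3,-2}: single k=0 term ⇒ -0.405706;  D = +0.400600-0.064165i
Y_3^{m'}(θ=2.1015,φ=2.4779) and Σ D·Y over m':
  (+0.0004-0.0001i)·(+0.1092-0.2444i)  (+0.0038-0.0033i)·(-0.0927-0.3734i)  (+0.0115-0.0324i)·(-0.0617-0.0482i)  (-0.0283-0.1578i)·(+0.3247+0.0000i)  (-0.3129-0.3755i)·(+0.0617-0.0482i)  (-0.7067-0.2649i)·(-0.0927+0.3734i)  (+0.4006-0.0642i)·(-0.1092-0.2444i)
Y_3^-2(R⁻¹ n̂) = +0.054597-0.389297i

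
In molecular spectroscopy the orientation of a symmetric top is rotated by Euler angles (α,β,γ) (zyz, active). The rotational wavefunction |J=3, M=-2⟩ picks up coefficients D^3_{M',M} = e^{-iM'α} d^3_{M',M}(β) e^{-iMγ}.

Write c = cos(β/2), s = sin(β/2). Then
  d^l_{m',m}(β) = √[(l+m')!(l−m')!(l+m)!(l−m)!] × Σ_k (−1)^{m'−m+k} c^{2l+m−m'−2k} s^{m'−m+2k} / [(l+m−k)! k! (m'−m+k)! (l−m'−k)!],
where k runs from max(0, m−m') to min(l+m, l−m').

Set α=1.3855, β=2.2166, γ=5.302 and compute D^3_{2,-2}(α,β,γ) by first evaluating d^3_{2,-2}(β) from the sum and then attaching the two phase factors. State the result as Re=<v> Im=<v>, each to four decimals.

D^3_{2,-2}(1.3855,2.2166,5.302) = e^{-i·2·1.3855}·d^3_{2,-2}(2.2166)·e^{-i·-2·5.302}. Compute d first:
c=cos(2.2166/2)=0.446184, s=sin(2.2166/2)=0.894941; N=√[120·1·1·120]=120.000000
The bounds max(0,m−m')=0 and min(l+m,l−m')=1 give 2 terms
  k=0: (−1)^4·120.0000/(24)·0.4462^2·0.8949^4 = +0.638522
  k=1: (−1)^5·120.0000/(120)·0.4462^0·0.8949^6 = -0.513769
d^3_{2,-2}(2.2166) = +0.638522 -0.513769 = +0.124753
Attach z-rotation phases: D = e^{-i(2)(1.3855)}·(+0.124753)·e^{-i(-2)(5.302)} = +0.002617+0.124725i

Re=0.0026 Im=0.1247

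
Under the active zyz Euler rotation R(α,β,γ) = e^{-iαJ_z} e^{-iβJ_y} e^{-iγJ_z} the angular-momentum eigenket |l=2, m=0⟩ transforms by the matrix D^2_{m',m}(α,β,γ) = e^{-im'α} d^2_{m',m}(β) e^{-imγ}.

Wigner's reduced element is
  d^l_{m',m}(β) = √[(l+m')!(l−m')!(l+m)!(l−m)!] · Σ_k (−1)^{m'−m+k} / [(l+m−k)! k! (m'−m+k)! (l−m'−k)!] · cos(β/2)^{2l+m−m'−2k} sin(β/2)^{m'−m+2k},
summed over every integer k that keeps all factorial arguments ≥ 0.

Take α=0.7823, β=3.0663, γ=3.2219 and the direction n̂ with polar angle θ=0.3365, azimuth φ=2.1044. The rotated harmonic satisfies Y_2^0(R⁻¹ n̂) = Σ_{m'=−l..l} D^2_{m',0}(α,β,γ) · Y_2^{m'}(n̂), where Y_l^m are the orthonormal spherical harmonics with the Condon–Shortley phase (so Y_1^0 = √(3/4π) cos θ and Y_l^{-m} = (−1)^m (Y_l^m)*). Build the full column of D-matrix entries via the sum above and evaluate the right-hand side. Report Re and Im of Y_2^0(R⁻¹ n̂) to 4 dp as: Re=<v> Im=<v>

Need the full column D^2_{m',0} for m'=−2..2 at α=0.7823, β=3.0663, γ=3.2219.
cos(β/2)=0.037637, sin(β/2)=0.999291
d^2_{-2,0}: single k=2 term ⇒ +0.003465;  D = +0.000021+0.003465i
d^2_{-1,0}: k∈[1..2] ⇒ +0.000131 -0.091997 = -0.091866;  D = -0.065160-0.064758i
d^2_{0,0}: k∈[0..2] ⇒ +0.000002 -0.005658 +0.997169 = +0.991513;  D = +0.991513+0.000000i
d^2_{1,0}: k∈[0..1] ⇒ -0.000131 +0.091997 = +0.091866;  D = +0.065160-0.064758i
d^2_{2,0}: single k=0 term ⇒ +0.003465;  D = +0.000021-0.003465i
Y_2^{m'}(θ=0.3365,φ=2.1044) and Σ D·Y over m':
  (+0.0000+0.0035i)·(-0.0203+0.0369i)  (-0.0652-0.0648i)·(-0.1225-0.2073i)  (+0.9915+0.0000i)·(+0.5276+0.0000i)  (+0.0652-0.0648i)·(+0.1225-0.2073i)  (+0.0000-0.0035i)·(-0.0203-0.0369i)
Y_2^0(R⁻¹ n̂) = +0.512005-0.000000i

Re=0.5120 Im=0.0000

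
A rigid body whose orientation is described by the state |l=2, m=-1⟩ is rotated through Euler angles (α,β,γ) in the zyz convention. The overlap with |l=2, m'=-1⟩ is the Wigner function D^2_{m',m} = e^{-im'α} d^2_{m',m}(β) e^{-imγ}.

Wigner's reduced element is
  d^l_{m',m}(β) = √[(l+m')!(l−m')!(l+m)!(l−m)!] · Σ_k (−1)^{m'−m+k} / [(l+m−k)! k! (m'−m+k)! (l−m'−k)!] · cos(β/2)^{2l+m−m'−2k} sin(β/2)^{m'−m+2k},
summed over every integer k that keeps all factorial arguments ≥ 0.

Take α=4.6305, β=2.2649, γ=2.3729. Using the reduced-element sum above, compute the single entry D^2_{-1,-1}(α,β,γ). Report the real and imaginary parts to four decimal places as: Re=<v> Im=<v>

Split into d^2_{-1,-1}(β=2.2649) × two z-phases.
With c≡cos(β/2)=0.424443 and s≡sin(β/2)=0.905455, N=[1·6·1·6]^{1/2}=6.000000
The bounds max(0,m−m')=0 and min(l+m,l−m')=1 give 2 terms
  k=0: (−1)^0·6.0000/(6)·0.4244^4·0.9055^0 = +0.032455
  k=1: (−1)^1·6.0000/(2)·0.4244^2·0.9055^2 = -0.443091
d^2_{-1,-1}(2.2649) = +0.032455 -0.443091 = -0.410636
Phases: e^{-i·(-1)·4.6305}=-0.081797-0.996649i, e^{-i·(-1)·2.3729}=-0.718820+0.695196i ⇒ D=-0.308661-0.270834i

Re=-0.3087 Im=-0.2708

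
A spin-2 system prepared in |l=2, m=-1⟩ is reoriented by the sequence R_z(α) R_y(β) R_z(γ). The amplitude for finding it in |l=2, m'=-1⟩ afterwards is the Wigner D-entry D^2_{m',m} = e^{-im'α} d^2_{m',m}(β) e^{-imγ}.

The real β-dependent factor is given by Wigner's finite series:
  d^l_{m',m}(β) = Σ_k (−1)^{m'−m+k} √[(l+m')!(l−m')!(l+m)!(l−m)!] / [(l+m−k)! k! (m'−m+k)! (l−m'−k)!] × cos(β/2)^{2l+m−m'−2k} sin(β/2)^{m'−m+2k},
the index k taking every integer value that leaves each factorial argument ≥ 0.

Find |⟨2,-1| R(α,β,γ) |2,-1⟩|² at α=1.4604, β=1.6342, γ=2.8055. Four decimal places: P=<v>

First d^2_{-1,-1}(β=1.6342), then the phase factors e^{-i(-1)α} and e^{-i(-1)γ}:
Half-angle: c=0.684339, s=0.729164. N=√(1·6·1·6)=6.000000
Admissible k: 0..1 (factorial args all ≥0)
  k=0: (−1)^0·6.0000/(6)·0.6843^4·0.7292^0 = +0.219323
  k=1: (−1)^1·6.0000/(2)·0.6843^2·0.7292^2 = -0.746989
d^2_{-1,-1}(1.6342) = +0.219323 -0.746989 = -0.527666
|D^2_{-1,-1}|² = |d^2_{-1,-1}(β)|² = (-0.527666)² = 0.278431 (the z-rotation phases have unit modulus)

P=0.2784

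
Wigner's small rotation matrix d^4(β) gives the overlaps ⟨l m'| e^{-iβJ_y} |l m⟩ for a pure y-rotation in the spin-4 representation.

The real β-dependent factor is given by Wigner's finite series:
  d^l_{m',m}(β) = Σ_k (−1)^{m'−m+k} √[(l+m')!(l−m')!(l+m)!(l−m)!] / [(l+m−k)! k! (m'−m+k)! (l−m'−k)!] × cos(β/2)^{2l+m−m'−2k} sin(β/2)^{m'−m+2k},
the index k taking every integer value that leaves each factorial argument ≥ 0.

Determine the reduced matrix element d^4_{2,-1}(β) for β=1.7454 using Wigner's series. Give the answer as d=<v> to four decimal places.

d=0.3665

d^4_{2,-1}(β=1.7454) via Wigner's sum:
Half-angle: c=0.642761, s=0.766067. N=√(720·2·6·120)=1018.233765
Admissible k: 0..2 (factorial args all ≥0)
  k=0: (−1)^3·1018.2338/(72)·0.6428^5·0.7661^3 = -0.697528
  k=1: (−1)^4·1018.2338/(48)·0.6428^3·0.7661^5 = +1.486237
  k=2: (−1)^5·1018.2338/(240)·0.6428^1·0.7661^7 = -0.422234
d^4_{2,-1}(1.7454) = -0.697528 +1.486237 -0.422234 = +0.366475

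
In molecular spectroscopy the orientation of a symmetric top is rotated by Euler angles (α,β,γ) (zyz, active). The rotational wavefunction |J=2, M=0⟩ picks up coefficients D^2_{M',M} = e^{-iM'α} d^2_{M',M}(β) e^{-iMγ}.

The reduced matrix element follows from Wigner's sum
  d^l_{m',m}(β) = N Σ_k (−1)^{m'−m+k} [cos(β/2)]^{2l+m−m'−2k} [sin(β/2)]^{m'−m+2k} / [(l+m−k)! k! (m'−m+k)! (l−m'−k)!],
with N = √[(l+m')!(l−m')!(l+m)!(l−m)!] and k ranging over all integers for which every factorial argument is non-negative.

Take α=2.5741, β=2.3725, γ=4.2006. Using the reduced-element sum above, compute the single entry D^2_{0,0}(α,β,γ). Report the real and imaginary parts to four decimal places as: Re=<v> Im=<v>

First d^2_{0,0}(β=2.3725), then the phase factors e^{-i(0)α} and e^{-i(0)γ}:
c=cos(2.3725/2)=0.375139, s=sin(2.3725/2)=0.926969; N=√[2·2·2·2]=4.000000
k: max(0,(0)−(0))=0 … min(2+(0),2−(0))=2
  k=0: (−1)^0·4.0000/(4)·0.3751^4·0.9270^0 = +0.019805
  k=1: (−1)^1·4.0000/(1)·0.3751^2·0.9270^2 = -0.483697
  k=2: (−1)^2·4.0000/(4)·0.3751^0·0.9270^4 = +0.738347
d^2_{0,0}(2.3725) = +0.019805 -0.483697 +0.738347 = +0.274454
D = (+1.000000+0.000000i)·(+0.274454)·(+1.000000+0.000000i) = +0.274454+0.000000i

Re=0.2745 Im=0.0000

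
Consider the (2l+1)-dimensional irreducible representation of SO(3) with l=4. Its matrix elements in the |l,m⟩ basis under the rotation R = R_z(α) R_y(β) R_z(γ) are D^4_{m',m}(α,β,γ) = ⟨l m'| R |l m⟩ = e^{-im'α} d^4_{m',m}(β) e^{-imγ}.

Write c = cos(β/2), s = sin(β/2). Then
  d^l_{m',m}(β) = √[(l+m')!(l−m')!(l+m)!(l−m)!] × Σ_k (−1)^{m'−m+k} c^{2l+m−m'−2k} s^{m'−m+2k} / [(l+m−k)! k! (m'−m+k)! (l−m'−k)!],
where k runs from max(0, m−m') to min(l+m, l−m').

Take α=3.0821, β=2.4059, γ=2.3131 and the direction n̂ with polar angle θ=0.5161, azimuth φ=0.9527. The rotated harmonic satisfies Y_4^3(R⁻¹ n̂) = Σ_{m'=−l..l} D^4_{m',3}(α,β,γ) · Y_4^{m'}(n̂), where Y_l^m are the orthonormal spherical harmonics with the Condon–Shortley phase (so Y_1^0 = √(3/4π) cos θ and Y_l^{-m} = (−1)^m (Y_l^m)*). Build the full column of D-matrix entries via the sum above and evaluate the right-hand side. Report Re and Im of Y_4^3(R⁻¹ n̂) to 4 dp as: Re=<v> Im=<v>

Need the full column D^4_{m',3} for m'=−4..4 at α=3.0821, β=2.4059, γ=2.3131.
cos(β/2)=0.359607, sin(β/2)=0.933104
d^4_{-4,3}: single k=7 term ⇒ +0.626445;  D = +0.392300-0.488400i
d^4_{-3,3}: k∈[6..7] ⇒ +0.597494 -0.574699 = +0.022795;  D = -0.015307+0.016892i
d^4_{-2,3}: k∈[5..6] ⇒ +0.369248 -0.828709 = -0.459461;  D = -0.328216+0.321525i
d^4_{-1,3}: k∈[4..5] ⇒ +0.167707 -0.677495 = -0.509788;  D = +0.384735-0.334460i
d^4_{0,3}: k∈[3..4] ⇒ +0.057809 -0.389222 = -0.331413;  D = -0.262602+0.202176i
d^4_{1,3}: k∈[2..3] ⇒ +0.014945 -0.167707 = -0.152762;  D = +0.126370-0.085829i
d^4_{2,3}: k∈[1..2] ⇒ +0.002715 -0.054842 = -0.052127;  D = -0.044787+0.026672i
d^4_{3,3}: k∈[0..1] ⇒ +0.000280 -0.013180 = -0.012901;  D = +0.011457-0.005930i
d^4_{4,3}: single k=0 term ⇒ -0.002052;  D = -0.001876+0.000833i
Y_4^{m'}(θ=0.5161,φ=0.9527) and Σ D·Y over m':
  (+0.3923-0.4884i)·(-0.0206+0.0163i)  (-0.0153+0.0169i)·(-0.1256-0.0366i)  (-0.3282+0.3215i)·(-0.1149-0.3305i)  (+0.3847-0.3345i)·(+0.2701-0.3798i)  (-0.2626+0.2022i)·(+0.0354+0.0000i)  (+0.1264-0.0858i)·(-0.2701-0.3798i)  (-0.0448+0.0267i)·(-0.1149+0.3305i)  (+0.0115-0.0059i)·(+0.1256-0.0366i)  (-0.0019+0.0008i)·(-0.0206-0.0163i)
Y_4^3(R⁻¹ n̂) = +0.044856-0.186738i

Re=0.0449 Im=-0.1867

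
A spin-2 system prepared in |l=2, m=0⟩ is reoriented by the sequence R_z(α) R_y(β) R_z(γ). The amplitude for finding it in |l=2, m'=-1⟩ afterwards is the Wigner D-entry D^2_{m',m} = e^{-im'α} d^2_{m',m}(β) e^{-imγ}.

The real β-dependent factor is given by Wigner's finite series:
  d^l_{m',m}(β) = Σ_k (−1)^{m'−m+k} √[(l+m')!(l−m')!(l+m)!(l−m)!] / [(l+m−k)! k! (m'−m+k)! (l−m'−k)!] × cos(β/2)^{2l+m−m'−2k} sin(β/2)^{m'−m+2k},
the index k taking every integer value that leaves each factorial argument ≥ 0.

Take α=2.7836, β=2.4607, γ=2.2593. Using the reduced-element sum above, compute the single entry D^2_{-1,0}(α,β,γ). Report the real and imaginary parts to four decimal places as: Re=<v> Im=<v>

Split into d^2_{-1,0}(β=2.4607) × two z-phases.
Half-angle: c=0.333908, s=0.942606. N=√(1·6·2·2)=4.898979
k∈{1,2} keeps every argument non-negative
  k=1: (−1)^0·4.8990/(2)·0.3339^3·0.9426^1 = +0.085958
  k=2: (−1)^1·4.8990/(2)·0.3339^1·0.9426^3 = -0.685003
d^2_{-1,0}(2.4607) = +0.085958 -0.685003 = -0.599045
Attach z-rotation phases: D = e^{-i(-1)(2.7836)}·(-0.599045)·e^{-i(0)(2.2593)} = +0.561067-0.209902i

Re=0.5611 Im=-0.2099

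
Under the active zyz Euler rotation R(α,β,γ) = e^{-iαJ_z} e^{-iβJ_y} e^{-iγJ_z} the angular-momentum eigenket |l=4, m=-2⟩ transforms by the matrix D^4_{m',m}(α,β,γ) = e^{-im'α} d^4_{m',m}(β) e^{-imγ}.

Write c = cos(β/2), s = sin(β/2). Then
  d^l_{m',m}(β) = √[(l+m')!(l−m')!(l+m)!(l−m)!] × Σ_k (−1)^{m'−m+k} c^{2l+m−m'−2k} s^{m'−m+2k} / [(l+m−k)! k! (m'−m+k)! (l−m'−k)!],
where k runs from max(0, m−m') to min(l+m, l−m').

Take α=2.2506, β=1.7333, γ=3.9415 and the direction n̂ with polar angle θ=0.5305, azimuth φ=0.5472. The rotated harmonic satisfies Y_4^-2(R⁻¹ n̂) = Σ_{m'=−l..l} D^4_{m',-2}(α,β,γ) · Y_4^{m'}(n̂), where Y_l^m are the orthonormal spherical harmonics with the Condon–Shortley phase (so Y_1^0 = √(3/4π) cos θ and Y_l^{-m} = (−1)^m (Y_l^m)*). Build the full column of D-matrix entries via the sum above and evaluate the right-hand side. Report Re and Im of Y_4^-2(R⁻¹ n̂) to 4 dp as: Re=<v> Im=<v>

Re=-0.1954 Im=-0.1128

Need the full column D^4_{m',-2} for m'=−4..4 at α=2.2506, β=1.7333, γ=3.9415.
cos(β/2)=0.647383, sin(β/2)=0.762164
d^4_{-4,-2}: single k=2 term ⇒ +0.226280;  D = -0.086732-0.208998i
d^4_{-3,-2}: k∈[1..2] ⇒ +0.135908 -0.565118 = -0.429211;  D = +0.204882-0.377154i
d^4_{-2,-2}: k∈[0..2] ⇒ +0.030853 -0.513154 +0.889063 = +0.406761;  D = +0.400030-0.073691i
d^4_{-1,-2}: k∈[0..2] ⇒ -0.154105 +1.067973 -0.986832 = -0.072964;  D = +0.055389+0.047495i
d^4_{0,-2}: k∈[0..2] ⇒ +0.405684 -1.499447 +0.779357 = -0.314405;  D = +0.009122-0.314273i
d^4_{1,-2}: k∈[0..2] ⇒ -0.711982 +1.480248 -0.410335 = +0.357931;  D = +0.284773-0.216839i
d^4_{2,-2}: k∈[0..2] ⇒ +0.889063 -0.985818 +0.113865 = +0.017110;  D = -0.016619-0.004070i
d^4_{3,-2}: k∈[0..1] ⇒ -0.783274 +0.361882 = -0.421392;  D = -0.179334-0.381328i
d^4_{4,-2}: single k=0 term ⇒ +0.434705;  D = +0.189628-0.391164i
Y_4^{m'}(θ=0.5305,φ=0.5472) and Σ D·Y over m':
  (-0.0867-0.2090i)·(-0.0168-0.0236i)  (+0.2049-0.3772i)·(-0.0099-0.1395i)  (+0.4000-0.0737i)·(+0.1653-0.3202i)  (+0.0554+0.0475i)·(+0.3893-0.2372i)  (+0.0091-0.3143i)·(+0.0057+0.0000i)  (+0.2848-0.2168i)·(-0.3893-0.2372i)  (-0.0166-0.0041i)·(+0.1653+0.3202i)  (-0.1793-0.3813i)·(+0.0099-0.1395i)  (+0.1896-0.3912i)·(-0.0168+0.0236i)
Y_4^-2(R⁻¹ n̂) = -0.195377-0.112828i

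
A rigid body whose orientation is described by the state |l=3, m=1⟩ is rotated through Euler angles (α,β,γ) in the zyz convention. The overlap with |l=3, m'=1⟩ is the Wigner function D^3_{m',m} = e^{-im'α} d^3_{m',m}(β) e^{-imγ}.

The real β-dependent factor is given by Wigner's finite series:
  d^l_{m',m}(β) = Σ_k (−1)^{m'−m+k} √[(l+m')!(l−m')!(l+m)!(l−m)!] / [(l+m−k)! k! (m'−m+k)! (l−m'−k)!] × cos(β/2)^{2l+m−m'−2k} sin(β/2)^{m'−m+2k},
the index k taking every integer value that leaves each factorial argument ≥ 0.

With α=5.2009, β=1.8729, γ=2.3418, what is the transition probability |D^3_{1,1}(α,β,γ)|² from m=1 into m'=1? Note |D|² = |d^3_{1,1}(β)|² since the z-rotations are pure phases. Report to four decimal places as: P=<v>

P=0.0841

First d^3_{1,1}(β=1.8729), then the phase factors e^{-i(1)α} and e^{-i(1)γ}:
Half-angle: c=0.592651, s=0.805459. N=√(24·2·24·2)=48.000000
The bounds max(0,m−m')=0 and min(l+m,l−m')=2 give 3 terms
  k=0: (−1)^0·48.0000/(48)·0.5927^6·0.8055^0 = +0.043331
  k=1: (−1)^1·48.0000/(6)·0.5927^4·0.8055^2 = -0.640285
  k=2: (−1)^2·48.0000/(8)·0.5927^2·0.8055^4 = +0.887000
d^3_{1,1}(1.8729) = +0.043331 -0.640285 +0.887000 = +0.290046
|D^3_{1,1}|² = |d^3_{1,1}(β)|² = (+0.290046)² = 0.084126 (the z-rotation phases have unit modulus)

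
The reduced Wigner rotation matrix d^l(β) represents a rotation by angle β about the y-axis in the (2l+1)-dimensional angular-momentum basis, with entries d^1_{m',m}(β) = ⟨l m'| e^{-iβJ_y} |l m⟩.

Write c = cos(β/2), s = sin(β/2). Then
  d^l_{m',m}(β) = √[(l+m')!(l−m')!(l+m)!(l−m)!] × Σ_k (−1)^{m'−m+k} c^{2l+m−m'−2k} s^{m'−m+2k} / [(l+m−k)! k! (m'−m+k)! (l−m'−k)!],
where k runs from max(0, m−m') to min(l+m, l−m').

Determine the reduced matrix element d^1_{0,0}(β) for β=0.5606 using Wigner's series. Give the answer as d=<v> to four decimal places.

d=0.8469

d^1_{0,0}(β=0.5606) via Wigner's sum:
Half-angle: c=0.960972, s=0.276644. N=√(1·1·1·1)=1.000000
Admissible k: 0..1 (factorial args all ≥0)
  k=0: (−1)^0·1.0000/(1)·0.9610^2·0.2766^0 = +0.923468
  k=1: (−1)^1·1.0000/(1)·0.9610^0·0.2766^2 = -0.076532
d^1_{0,0}(0.5606) = +0.923468 -0.076532 = +0.846936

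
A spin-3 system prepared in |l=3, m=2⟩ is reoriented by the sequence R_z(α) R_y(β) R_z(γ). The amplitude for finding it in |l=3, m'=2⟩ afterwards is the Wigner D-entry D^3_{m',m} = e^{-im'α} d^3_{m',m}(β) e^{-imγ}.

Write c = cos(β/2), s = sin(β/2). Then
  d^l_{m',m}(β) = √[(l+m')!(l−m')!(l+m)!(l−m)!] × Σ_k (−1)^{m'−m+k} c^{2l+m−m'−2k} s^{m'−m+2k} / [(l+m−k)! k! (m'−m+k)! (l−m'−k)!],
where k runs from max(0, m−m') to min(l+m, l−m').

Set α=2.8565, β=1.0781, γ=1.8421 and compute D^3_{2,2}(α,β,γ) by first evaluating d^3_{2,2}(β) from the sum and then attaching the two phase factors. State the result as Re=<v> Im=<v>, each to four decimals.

First d^3_{2,2}(β=1.0781), then the phase factors e^{-i(2)α} and e^{-i(2)γ}:
With c≡cos(β/2)=0.858197 and s≡sin(β/2)=0.513321, N=[120·1·120·1]^{1/2}=120.000000
k∈{0,1} keeps every argument non-negative
  k=0: (−1)^0·120.0000/(120)·0.8582^6·0.5133^0 = +0.399504
  k=1: (−1)^1·120.0000/(24)·0.8582^4·0.5133^2 = -0.714653
d^3_{2,2}(1.0781) = +0.399504 -0.714653 = -0.315149
D = (+0.841801+0.539788i)·(-0.315149)·(-0.856365+0.516371i) = +0.315029+0.008690i

Re=0.3150 Im=0.0087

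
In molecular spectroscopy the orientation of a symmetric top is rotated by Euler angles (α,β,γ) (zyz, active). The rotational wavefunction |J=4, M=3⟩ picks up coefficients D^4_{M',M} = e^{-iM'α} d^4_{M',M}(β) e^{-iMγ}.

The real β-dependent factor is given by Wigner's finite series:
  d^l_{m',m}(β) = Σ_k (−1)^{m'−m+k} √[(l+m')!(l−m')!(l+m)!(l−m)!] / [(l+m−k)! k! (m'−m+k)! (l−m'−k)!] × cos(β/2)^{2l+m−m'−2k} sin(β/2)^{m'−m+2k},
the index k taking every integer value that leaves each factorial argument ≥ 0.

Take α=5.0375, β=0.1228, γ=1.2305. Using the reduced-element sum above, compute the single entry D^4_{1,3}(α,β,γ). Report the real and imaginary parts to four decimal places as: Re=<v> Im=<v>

Re=-0.0225 Im=-0.0188

D^4_{1,3}(5.0375,0.1228,1.2305) = e^{-i·1·5.0375}·d^4_{1,3}(0.1228)·e^{-i·3·1.2305}. Compute d first:
With c≡cos(β/2)=0.998116 and s≡sin(β/2)=0.061361, N=[120·6·5040·1]^{1/2}=1904.940944
k: max(0,(3)−(1))=2 … min(4+(3),4−(1))=3
  k=2: (−1)^0·1904.9409/(240)·0.9981^6·0.0614^2 = +0.029549
  k=3: (−1)^1·1904.9409/(144)·0.9981^4·0.0614^4 = -0.000186
d^4_{1,3}(0.1228) = +0.029549 -0.000186 = +0.029363
Attach z-rotation phases: D = e^{-i(1)(5.0375)}·(+0.029363)·e^{-i(3)(1.2305)} = -0.022538-0.018821i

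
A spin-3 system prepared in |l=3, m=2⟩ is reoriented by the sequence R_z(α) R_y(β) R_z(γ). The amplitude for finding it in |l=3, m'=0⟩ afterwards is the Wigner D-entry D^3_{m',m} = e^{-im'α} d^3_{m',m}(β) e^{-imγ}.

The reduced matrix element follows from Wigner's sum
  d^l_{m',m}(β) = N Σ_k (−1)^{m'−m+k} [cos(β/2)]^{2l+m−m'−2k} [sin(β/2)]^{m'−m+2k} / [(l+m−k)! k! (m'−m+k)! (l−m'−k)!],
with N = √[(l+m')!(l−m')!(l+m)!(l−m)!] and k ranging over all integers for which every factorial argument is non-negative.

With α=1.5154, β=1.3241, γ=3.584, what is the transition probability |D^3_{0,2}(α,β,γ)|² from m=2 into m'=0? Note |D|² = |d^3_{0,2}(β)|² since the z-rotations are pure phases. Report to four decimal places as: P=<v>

P=0.0989

First d^3_{0,2}(β=1.3241), then the phase factors e^{-i(0)α} and e^{-i(2)γ}:
With c≡cos(β/2)=0.788734 and s≡sin(β/2)=0.614735, N=[6·6·120·1]^{1/2}=65.726707
k∈{2,3} keeps every argument non-negative
  k=2: (−1)^0·65.7267/(12)·0.7887^4·0.6147^2 = +0.801047
  k=3: (−1)^1·65.7267/(12)·0.7887^2·0.6147^4 = -0.486601
d^3_{0,2}(1.3241) = +0.801047 -0.486601 = +0.314446
|D^3_{0,2}|² = |d^3_{0,2}(β)|² = (+0.314446)² = 0.098876 (the z-rotation phases have unit modulus)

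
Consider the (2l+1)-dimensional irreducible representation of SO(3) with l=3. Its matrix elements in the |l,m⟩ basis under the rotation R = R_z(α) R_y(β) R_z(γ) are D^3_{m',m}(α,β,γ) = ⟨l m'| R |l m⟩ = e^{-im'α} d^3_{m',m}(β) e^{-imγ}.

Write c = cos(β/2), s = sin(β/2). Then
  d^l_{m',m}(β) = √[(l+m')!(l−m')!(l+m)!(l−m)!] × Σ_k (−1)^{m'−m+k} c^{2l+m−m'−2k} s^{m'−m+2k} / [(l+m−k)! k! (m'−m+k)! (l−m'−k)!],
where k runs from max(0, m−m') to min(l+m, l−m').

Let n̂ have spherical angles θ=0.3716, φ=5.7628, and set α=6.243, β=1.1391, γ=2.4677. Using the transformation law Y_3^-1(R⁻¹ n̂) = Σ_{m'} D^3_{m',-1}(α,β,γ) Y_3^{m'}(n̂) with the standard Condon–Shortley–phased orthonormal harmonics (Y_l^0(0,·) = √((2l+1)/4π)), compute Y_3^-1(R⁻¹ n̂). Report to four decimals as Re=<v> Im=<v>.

Re=0.1937 Im=-0.2468

Need the full column D^3_{m',-1} for m'=−3..3 at α=6.243, β=1.1391, γ=2.4677.
cos(β/2)=0.842144, sin(β/2)=0.539253
d^3_{-3,-1}: single k=2 term ⇒ +0.566469;  D = -0.396912+0.404163i
d^3_{-2,-1}: k∈[1..2] ⇒ +0.722310 -0.592334 = +0.129976;  D = -0.094724+0.089001i
d^3_{-1,-1}: k∈[0..2] ⇒ +0.356712 -1.170093 +0.359828 = -0.453553;  D = +0.342749-0.297042i
d^3_{0,-1}: k∈[0..2] ⇒ -0.791251 +0.973304 -0.133027 = +0.049026;  D = -0.038309+0.030594i
d^3_{1,-1}: k∈[0..2] ⇒ +0.877569 -0.479770 +0.024590 = +0.422389;  D = -0.340377+0.250112i
d^3_{2,-1}: k∈[0..1] ⇒ -0.592334 +0.121437 = -0.470897;  D = +0.390363-0.263365i
d^3_{3,-1}: single k=0 term ⇒ +0.232268;  D = -0.197608+0.122063i
Y_3^{m'}(θ=0.3716,φ=5.7628) and Σ D·Y over m':
  (-0.3969+0.4042i)·(+0.0002+0.0200i)  (-0.0947+0.0890i)·(+0.0635+0.1083i)  (+0.3427-0.2970i)·(+0.3401+0.1949i)  (-0.0383+0.0306i)·(+0.4662+0.0000i)  (-0.3404+0.2501i)·(-0.3401+0.1949i)  (+0.3904-0.2634i)·(+0.0635-0.1083i)  (-0.1976+0.1221i)·(-0.0002+0.0200i)
Y_3^-1(R⁻¹ n̂) = +0.193694-0.246817i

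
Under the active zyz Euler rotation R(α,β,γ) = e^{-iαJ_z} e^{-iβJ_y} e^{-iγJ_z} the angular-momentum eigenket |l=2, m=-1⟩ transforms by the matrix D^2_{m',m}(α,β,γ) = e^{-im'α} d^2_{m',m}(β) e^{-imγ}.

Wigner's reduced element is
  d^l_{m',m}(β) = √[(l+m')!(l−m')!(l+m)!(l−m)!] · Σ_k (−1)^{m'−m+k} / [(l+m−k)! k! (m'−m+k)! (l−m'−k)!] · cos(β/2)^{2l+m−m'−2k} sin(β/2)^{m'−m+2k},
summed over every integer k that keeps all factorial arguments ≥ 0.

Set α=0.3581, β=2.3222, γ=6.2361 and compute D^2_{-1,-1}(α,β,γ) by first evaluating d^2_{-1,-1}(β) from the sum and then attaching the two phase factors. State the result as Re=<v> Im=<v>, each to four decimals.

First d^2_{-1,-1}(β=2.3222), then the phase factors e^{-i(-1)α} and e^{-i(-1)γ}:
Half-angle: c=0.398331, s=0.917242. N=√(1·6·1·6)=6.000000
k∈{0,1} keeps every argument non-negative
  k=0: (−1)^0·6.0000/(6)·0.3983^4·0.9172^0 = +0.025175
  k=1: (−1)^1·6.0000/(2)·0.3983^2·0.9172^2 = -0.400476
d^2_{-1,-1}(2.3222) = +0.025175 -0.400476 = -0.375301
Phases: e^{-i·(-1)·0.3581}=+0.936564+0.350495i, e^{-i·(-1)·6.2361}=+0.998892-0.047068i ⇒ D=-0.357295-0.114851i

Re=-0.3573 Im=-0.1149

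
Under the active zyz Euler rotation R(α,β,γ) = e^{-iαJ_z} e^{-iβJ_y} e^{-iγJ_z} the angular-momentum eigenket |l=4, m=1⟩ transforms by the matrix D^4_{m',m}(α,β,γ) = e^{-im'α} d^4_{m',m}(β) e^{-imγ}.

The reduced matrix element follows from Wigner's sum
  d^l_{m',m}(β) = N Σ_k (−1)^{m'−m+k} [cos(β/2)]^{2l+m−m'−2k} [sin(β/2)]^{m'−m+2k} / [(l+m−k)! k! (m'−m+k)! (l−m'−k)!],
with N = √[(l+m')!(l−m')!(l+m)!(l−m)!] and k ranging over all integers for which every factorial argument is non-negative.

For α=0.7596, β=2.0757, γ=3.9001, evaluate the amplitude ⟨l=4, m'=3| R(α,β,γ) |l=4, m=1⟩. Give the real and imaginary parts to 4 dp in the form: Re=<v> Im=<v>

Re=-0.3818 Im=-0.0400

Split into d^4_{3,1}(β=2.0757) × two z-phases.
With c≡cos(β/2)=0.508073 and s≡sin(β/2)=0.861314, N=[5040·1·120·6]^{1/2}=1904.940944
The bounds max(0,m−m')=0 and min(l+m,l−m')=1 give 2 terms
  k=0: (−1)^2·1904.9409/(240)·0.5081^6·0.8613^2 = +0.101286
  k=1: (−1)^3·1904.9409/(144)·0.5081^4·0.8613^4 = -0.485143
d^4_{3,1}(2.0757) = +0.101286 -0.485143 = -0.383857
D = (-0.650319-0.759662i)·(-0.383857)·(-0.725864+0.687839i) = -0.381772-0.039958i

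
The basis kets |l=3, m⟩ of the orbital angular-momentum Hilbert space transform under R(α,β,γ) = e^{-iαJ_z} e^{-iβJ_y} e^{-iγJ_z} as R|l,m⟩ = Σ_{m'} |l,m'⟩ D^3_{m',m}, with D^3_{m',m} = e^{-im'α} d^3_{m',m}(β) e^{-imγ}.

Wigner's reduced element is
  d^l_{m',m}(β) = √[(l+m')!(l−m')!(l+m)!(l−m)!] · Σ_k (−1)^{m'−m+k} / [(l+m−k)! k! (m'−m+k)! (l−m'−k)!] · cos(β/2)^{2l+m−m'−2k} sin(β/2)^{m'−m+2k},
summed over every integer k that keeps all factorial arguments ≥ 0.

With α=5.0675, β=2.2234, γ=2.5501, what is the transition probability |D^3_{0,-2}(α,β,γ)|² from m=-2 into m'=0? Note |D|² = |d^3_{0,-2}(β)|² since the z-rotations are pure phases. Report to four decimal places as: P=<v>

P=0.2755

First d^3_{0,-2}(β=2.2234), then the phase factors e^{-i(0)α} and e^{-i(-2)γ}:
With c≡cos(β/2)=0.443138 and s≡sin(β/2)=0.896453, N=[6·6·1·120]^{1/2}=65.726707
The bounds max(0,m−m')=0 and min(l+m,l−m')=1 give 2 terms
  k=0: (−1)^2·65.7267/(12)·0.4431^4·0.8965^2 = +0.169736
  k=1: (−1)^3·65.7267/(12)·0.4431^2·0.8965^4 = -0.694624
d^3_{0,-2}(2.2234) = +0.169736 -0.694624 = -0.524888
|D^3_{0,-2}|² = |d^3_{0,-2}(β)|² = (-0.524888)² = 0.275508 (the z-rotation phases have unit modulus)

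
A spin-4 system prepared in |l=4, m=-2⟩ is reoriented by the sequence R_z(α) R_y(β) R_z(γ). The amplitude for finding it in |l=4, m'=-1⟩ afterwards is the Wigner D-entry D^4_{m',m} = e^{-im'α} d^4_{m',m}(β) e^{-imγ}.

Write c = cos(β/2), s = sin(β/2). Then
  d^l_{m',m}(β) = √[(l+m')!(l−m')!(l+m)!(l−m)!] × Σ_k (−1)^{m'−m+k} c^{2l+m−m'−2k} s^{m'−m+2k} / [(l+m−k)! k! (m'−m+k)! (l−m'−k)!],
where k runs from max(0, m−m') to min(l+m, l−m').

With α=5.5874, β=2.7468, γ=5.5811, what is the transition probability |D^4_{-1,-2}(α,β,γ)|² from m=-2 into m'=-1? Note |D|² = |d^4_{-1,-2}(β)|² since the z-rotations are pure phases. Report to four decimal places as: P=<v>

D^4_{-1,-2}(5.5874,2.7468,5.5811) = e^{-i·-1·5.5874}·d^4_{-1,-2}(2.7468)·e^{-i·-2·5.5811}. Compute d first:
Half-angle: c=0.196117, s=0.980581. N=√(6·120·2·720)=1018.233765
The bounds max(0,m−m')=0 and min(l+m,l−m')=2 give 3 terms
  k=0: (−1)^1·1018.2338/(240)·0.1961^7·0.9806^1 = -0.000046
  k=1: (−1)^2·1018.2338/(48)·0.1961^5·0.9806^3 = +0.005803
  k=2: (−1)^3·1018.2338/(72)·0.1961^3·0.9806^5 = -0.096711
d^4_{-1,-2}(2.7468) = -0.000046 +0.005803 -0.096711 = -0.090955
|D^4_{-1,-2}|² = |d^4_{-1,-2}(β)|² = (-0.090955)² = 0.008273 (the z-rotation phases have unit modulus)

P=0.0083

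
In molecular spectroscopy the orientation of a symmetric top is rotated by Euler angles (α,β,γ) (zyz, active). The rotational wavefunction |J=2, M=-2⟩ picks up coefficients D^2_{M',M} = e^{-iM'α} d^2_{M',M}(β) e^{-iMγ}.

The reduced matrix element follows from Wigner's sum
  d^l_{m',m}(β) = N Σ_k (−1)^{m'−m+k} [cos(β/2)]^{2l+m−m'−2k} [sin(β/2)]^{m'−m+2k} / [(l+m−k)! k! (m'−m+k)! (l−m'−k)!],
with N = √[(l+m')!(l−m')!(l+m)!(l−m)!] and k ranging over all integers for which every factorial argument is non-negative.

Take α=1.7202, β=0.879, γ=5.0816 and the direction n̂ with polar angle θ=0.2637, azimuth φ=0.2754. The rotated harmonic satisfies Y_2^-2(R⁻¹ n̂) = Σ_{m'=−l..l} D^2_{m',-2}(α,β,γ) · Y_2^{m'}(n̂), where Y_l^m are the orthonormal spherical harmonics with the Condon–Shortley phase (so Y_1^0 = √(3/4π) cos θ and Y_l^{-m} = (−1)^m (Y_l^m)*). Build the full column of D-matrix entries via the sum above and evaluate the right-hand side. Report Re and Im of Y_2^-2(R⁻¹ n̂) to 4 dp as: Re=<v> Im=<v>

Re=-0.2272 Im=-0.0116

Need the full column D^2_{m',-2} for m'=−2..2 at α=1.7202, β=0.879, γ=5.0816.
cos(β/2)=0.904965, sin(β/2)=0.425487
d^2_{-2,-2}: single k=0 term ⇒ +0.670697;  D = +0.341122+0.577469i
d^2_{-1,-2}: single k=0 term ⇒ -0.630683;  D = -0.489222+0.398024i
d^2_{0,-2}: single k=0 term ⇒ +0.363171;  D = -0.268577-0.244458i
d^2_{1,-2}: single k=0 term ⇒ -0.139419;  D = +0.077453-0.115925i
d^2_{2,-2}: single k=0 term ⇒ +0.032775;  D = +0.029659+0.013949i
Y_2^{m'}(θ=0.2637,φ=0.2754) and Σ D·Y over m':
  (+0.3411+0.5775i)·(+0.0224-0.0137i)  (-0.4892+0.3980i)·(+0.1871-0.0529i)  (-0.2686-0.2445i)·(+0.5665+0.0000i)  (+0.0775-0.1159i)·(-0.1871-0.0529i)  (+0.0297+0.0139i)·(+0.0224+0.0137i)
Y_2^-2(R⁻¹ n̂) = -0.227218-0.011619i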